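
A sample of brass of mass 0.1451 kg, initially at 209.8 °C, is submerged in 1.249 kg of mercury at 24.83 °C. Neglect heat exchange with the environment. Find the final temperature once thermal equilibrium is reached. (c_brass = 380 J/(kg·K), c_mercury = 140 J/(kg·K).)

T_f ≈ 69.2 °C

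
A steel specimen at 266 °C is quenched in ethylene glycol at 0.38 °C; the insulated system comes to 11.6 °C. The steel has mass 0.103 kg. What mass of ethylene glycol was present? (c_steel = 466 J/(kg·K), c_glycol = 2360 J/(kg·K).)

Conservation of energy gives ΣQ = 0:
0.103·466·(11.6 − 266) + m·2360·(11.6 − 0.38) = 0
26479 m = 12211
m = 12211/26479 ≈ 0.4611 kg

m ≈ 0.461 kg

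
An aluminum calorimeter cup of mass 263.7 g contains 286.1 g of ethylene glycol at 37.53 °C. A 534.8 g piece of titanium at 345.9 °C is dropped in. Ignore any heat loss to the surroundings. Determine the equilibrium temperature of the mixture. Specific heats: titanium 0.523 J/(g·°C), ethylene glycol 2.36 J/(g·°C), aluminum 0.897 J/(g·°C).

Setting the total heat transfer to zero:
534.8*0.523*(T − 345.9) + 286.1*2.36*(T − 37.53) + 263.7*0.897*(T − 37.53) = 0
279.7(T − 345.9) + 675.2(T − 37.53) + 236.54(T − 37.53) = 0
(279.7 + 675.2 + 236.54) T = 279.7*345.9 + 675.2*37.53 + 236.54*37.53
T ≈ 109.92 °C

T_f ≈ 109.9 °C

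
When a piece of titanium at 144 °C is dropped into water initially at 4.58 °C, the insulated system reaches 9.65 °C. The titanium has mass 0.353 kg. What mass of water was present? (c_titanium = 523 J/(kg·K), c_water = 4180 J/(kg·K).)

Conservation of energy gives ΣQ = 0:
0.353·523·(9.65 − 144) + m·4180·(9.65 − 4.58) = 0
21193 m = 24804
m = 24804/21193 ≈ 1.17 kg

m ≈ 1.17 kg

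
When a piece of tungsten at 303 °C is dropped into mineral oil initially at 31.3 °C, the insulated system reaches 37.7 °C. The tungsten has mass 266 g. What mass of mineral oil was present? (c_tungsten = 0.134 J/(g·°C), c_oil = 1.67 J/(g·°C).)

Taking heat into each body as positive, Σ m c ΔT = 0:
266·0.134·(37.7 − 303) + m·1.67·(37.7 − 31.3) = 0
10.69 m = 9456.4
m = 9456.4/10.69 ≈ 884.8 g

m ≈ 885 g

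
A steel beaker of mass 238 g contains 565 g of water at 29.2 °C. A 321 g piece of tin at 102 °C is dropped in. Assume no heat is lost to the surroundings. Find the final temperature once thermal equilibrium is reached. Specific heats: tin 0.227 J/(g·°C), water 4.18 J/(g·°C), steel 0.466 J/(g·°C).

Taking heat into each body as positive, Σ m c ΔT = 0:
321*0.227*(T − 102) + 565*4.18*(T − 29.2) + 238*0.466*(T − 29.2) = 0
72.87(T − 102) + 2361.7(T − 29.2) + 110.91(T − 29.2) = 0
2545.5 T = 79633
T = 79633/2545.5 ≈ 31.28 °C

T_f ≈ 31.3 °C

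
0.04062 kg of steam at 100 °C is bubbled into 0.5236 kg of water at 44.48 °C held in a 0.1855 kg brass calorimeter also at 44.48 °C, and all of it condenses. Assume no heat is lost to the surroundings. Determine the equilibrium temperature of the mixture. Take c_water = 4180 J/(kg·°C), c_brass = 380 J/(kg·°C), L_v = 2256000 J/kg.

T_f ≈ 86.1 °C

Heat gained plus heat lost sum to zero:
latent heat released on condensation: 0.04062×2256000 = 91639; condensate cools 100→T: 0.04062×4180×(T − 100) = 169.79(T − 100); water warms: 0.5236×4180×(T − 44.48) = 2188.6(T − 44.48); cup: 70.49(T − 44.48)
2428.9 T = 91639 + 16979 + 100486 = 209104
T ≈ 86.09 °C, under the boiling point, so the assumption holds.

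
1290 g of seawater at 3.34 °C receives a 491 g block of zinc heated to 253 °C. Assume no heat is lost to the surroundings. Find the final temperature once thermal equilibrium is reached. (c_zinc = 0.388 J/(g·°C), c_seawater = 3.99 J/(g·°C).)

T_f ≈ 12.3 °C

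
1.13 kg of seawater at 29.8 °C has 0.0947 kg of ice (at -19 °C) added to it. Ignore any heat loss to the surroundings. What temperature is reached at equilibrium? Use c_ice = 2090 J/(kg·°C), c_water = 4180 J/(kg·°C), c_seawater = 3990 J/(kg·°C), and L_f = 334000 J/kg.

T_f ≈ 20.2 °C

Let T be the final temperature. ΣQ_i = 0:
warm ice to 0 °C: 0.0947·2090·(0 − (-19)) = 3760.5; latent heat to melt: 0.0947·334000 = 31630; meltwater 0→T: 0.0947·4180·T = 395.85 T; seawater: 4508.7(T − 29.8)
4904.5 T = 134359 − 35390 = 98969
T ≈ 20.18 °C. Since T > 0 °C, the all-ice-melts assumption holds.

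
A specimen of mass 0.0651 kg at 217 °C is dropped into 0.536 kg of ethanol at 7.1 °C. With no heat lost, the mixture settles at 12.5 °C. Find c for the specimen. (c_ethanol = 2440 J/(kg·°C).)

c ≈ 530 J/(kg·°C)

m_s c (T_s − T_f) = m_ethanol c_ethanol (T_f − T_0):
0.0651×c×(217 − 12.5) = 0.536×2440×(12.5 − 7.1)
13.31 c = 7062.3  ⇒  c ≈ 530.5 J/(kg·°C)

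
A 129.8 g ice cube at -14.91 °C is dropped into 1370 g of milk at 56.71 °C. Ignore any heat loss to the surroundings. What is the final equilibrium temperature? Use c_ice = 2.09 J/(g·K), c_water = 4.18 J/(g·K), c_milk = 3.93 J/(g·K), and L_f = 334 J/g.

T_f ≈ 43.5 °C

Net heat exchanged in the isolated system is zero:
warm ice to 0 °C: 129.8×2.09×(0 − (-14.91)) = 4044.8; fusion: m_ice L_f = 129.8×334 = 43353; meltwater 0→T: 129.8×4.18×T = 542.56 T; milk: 5384.1(T − 56.71)
5926.7 T = 305332 − 47398 = 257934
T ≈ 43.52 °C (positive, so assuming full melt was valid).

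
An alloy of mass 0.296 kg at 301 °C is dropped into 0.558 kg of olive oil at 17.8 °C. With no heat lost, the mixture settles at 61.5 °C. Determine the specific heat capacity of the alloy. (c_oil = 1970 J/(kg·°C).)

Taking heat into each body as positive, Σ m c ΔT = 0:
0.296·c·(61.5 − 301) + 0.558·1970·(61.5 − 17.8) = 0
-70.89 c = -48038
c = -48038/-70.89 ≈ 677.6 J/(kg·°C)

c ≈ 678 J/(kg·°C)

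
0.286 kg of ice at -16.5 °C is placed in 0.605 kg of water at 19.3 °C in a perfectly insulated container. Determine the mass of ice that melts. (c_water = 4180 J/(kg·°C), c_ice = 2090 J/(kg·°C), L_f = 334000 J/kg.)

m_melted ≈ 0.117 kg

Water can give up m c ΔT = 0.605×4180×19.3 = 48808 J before reaching 0 °C.
Warming the ice to 0 °C takes 0.286×2090×16.5 = 9862.7 J, leaving 38945 J for melting.
Fully melting the ice requires m_ice L_f = 0.286×334000 = 95524 J.
That's not enough to melt it all — equilibrium is at 0 °C with ice remaining.
m_melt = 38945 / L_f = 0.1166 kg.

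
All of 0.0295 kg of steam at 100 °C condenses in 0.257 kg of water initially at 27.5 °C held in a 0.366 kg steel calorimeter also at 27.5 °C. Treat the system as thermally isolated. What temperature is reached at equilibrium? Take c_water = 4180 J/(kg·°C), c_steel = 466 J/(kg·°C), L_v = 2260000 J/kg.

T_f ≈ 82.8 °C

Energy conservation, ΣQ = 0:
latent heat released on condensation: 0.0295·2260000 = 66670
  condensate cools 100→T: 0.0295·4180·(T − 100) = 123.31(T − 100)
  water warms: 0.257·4180·(T − 27.5) = 1074.3(T − 27.5)
  steel cup: 0.366·466·(T − 27.5) = 170.56(T − 27.5)
1368.1 T = 66670 + 12331 + 34232 = 113233
T ≈ 82.77 °C (< 100 °C, so full condensation is consistent).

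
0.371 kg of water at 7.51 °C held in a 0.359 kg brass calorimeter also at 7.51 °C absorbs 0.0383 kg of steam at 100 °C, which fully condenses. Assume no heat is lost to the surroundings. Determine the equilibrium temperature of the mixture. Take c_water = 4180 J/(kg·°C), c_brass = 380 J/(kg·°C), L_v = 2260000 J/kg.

Setting the total heat transfer to zero:
steam→water at 100 °C releases m L_v = 0.0383×2260000 = 86558; condensate cools 100→T: 0.0383×4180×(T − 100) = 160.09(T − 100); water warms: 0.371×4180×(T − 7.51) = 1550.8(T − 7.51); cup: 136.42(T − 7.51)
1847.3 T = 86558 + 16009 + 12671 = 115238
T ≈ 62.38 °C, under the boiling point, so the assumption holds.

T_f ≈ 62.4 °C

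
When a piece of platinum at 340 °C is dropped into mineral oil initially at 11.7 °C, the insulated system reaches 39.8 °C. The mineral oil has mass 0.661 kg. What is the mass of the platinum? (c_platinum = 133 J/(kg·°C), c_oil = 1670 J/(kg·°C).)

m ≈ 0.777 kg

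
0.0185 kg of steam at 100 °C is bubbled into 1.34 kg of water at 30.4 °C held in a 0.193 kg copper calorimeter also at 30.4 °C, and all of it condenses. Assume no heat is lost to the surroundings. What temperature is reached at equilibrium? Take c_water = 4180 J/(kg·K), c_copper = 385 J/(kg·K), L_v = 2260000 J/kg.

T_f ≈ 38.6 °C

Sum of m c ΔT and latent-heat terms is zero:
condense steam: −0.0185×2260000 = −41810; condensate cools 100→T: 0.0185×4180×(T − 100) = 77.33(T − 100); water warms: 1.34×4180×(T − 30.4) = 5601.2(T − 30.4); copper cup: 0.193×385×(T − 30.4) = 74.31(T − 30.4)
5752.8 T = 41810 + 7733 + 172535 = 222078
T ≈ 38.60 °C, under the boiling point, so the assumption holds.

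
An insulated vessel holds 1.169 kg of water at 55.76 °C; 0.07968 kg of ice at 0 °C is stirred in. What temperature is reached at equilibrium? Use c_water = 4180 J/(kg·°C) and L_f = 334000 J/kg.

Conservation of energy gives ΣQ = 0:
latent heat to melt: 0.07968·334000 = 26613
  warm the meltwater: 333.06 T
  water cools: 1.169·4180·(T − 55.76) = 4886.4(T − 55.76)
5219.5 T = 272467 − 26613 = 245854
T ≈ 47.10 °C. Since T > 0 °C, the all-ice-melts assumption holds.

T_f ≈ 47.1 °C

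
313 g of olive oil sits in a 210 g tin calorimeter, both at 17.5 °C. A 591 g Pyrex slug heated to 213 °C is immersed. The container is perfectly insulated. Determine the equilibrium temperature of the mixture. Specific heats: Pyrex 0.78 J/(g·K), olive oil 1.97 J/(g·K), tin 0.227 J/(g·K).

Energy conservation, ΣQ = 0:
591*0.78*(T − 213) + 313*1.97*(T − 17.5) + 210*0.227*(T − 17.5) = 0
460.98(T − 213) + 616.61(T − 17.5) + 47.67(T − 17.5) = 0
1125.3 T = 109814
T = 109814/1125.3 ≈ 97.59 °C

T_f ≈ 97.6 °C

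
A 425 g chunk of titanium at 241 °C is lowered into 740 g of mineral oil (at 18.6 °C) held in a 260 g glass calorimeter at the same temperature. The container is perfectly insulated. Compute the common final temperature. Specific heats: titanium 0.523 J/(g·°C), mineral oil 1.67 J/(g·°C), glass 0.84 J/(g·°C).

T_f ≈ 48.1 °C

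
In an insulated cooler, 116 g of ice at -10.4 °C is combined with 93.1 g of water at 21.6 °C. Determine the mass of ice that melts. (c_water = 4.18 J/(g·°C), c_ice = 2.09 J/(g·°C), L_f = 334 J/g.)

m_melted ≈ 17.6 g

Water can give up m c ΔT = 93.1·4.18·21.6 = 8405.8 J before reaching 0 °C.
Of that, 116·2.09·10.4 = 2521.4 J goes to bring the ice to 0 °C, leaving 5884.4 J.
To melt every bit of ice: 116·334 = 38744 J.
That's not enough to melt it all — equilibrium is at 0 °C with ice remaining.
Mass melted = 5884.4/334 ≈ 17.62 g.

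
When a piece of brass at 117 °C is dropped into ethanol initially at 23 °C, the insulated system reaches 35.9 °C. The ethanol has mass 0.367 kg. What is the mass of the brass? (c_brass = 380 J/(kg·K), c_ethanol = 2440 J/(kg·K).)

Heat lost by the brass = heat gained by the ethanol:
m×380×(117 − 35.9) = 0.367×2440×(35.9 − 23)
30818 m = 11552  ⇒  m ≈ 0.3748 kg

m ≈ 0.375 kg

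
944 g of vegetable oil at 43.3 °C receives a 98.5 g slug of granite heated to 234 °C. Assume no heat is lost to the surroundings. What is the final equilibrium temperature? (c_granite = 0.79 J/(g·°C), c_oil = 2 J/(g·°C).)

T_f ≈ 50.8 °C

T_f is the heat-capacity-weighted average of the initial temperatures:
T_f = (77.81×234 + 1888×43.3) / (77.81 + 1888)
    = 99959 / 1965.8 ≈ 50.85 °C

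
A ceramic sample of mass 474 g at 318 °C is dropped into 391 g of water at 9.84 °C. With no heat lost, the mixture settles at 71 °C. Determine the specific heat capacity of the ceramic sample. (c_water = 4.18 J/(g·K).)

m_s c (T_s − T_f) = m_water c_water (T_f − T_0):
474×c×(318 − 71) = 391×4.18×(71 − 9.84)
117078 c = 99959  ⇒  c ≈ 0.8538 J/(g·K)

c ≈ 0.854 J/(g·K)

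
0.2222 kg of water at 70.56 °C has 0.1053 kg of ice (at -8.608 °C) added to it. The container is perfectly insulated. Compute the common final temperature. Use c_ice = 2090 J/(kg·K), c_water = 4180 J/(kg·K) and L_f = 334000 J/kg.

T_f ≈ 20.8 °C

Sum of m c ΔT and latent-heat terms is zero:
warm ice to 0 °C: 0.1053×2090×(0 − (-8.608)) = 1894.4
  latent heat to melt: 0.1053×334000 = 35170
  warm the meltwater: 440.15 T
  water cools: 0.2222×4180×(T − 70.56) = 928.8(T − 70.56)
1369 T = 65536 − 37065 = 28471
T ≈ 20.80 °C. Since T > 0 °C, the all-ice-melts assumption holds.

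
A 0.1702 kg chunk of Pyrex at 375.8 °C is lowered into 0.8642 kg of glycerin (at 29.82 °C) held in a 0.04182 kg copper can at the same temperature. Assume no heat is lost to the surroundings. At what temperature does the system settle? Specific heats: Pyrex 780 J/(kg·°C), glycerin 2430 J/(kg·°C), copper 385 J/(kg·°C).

Energy conservation, ΣQ = 0:
0.1702*780*(T − 375.8) + 0.8642*2430*(T − 29.82) + 0.04182*385*(T − 29.82) = 0
132.76(T − 375.8) + 2100(T − 29.82) + 16.1(T − 29.82) = 0
2248.9 T = 112992
T = 112992 / 2248.9 = 50.2 °C

T_f ≈ 50.2 °C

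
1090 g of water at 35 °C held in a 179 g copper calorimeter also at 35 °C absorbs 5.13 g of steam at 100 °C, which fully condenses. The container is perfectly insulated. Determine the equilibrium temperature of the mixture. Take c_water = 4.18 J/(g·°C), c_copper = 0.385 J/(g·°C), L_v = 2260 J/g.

T_f ≈ 37.8 °C

Energy balance with sensible and latent terms:
steam→water at 100 °C releases m L_v = 5.13×2260 = 11594
  condensate cools 100→T: 5.13×4.18×(T − 100) = 21.44(T − 100)
  original water: 4556.2(T − 35)
  cup: 68.92(T − 35)
4646.6 T = 11594 + 2144.3 + 161879 = 175617
T ≈ 37.80 °C — below 100 °C, confirming all the steam condensed.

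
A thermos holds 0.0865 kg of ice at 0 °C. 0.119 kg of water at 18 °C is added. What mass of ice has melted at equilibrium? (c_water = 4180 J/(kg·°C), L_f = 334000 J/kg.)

Heat available from the water dropping to 0 °C: 0.119×4180×18 = 8953.6 J.
Fully melting the ice requires m_ice L_f = 0.0865×334000 = 28891 J.
That's not enough to melt it all — equilibrium is at 0 °C with ice remaining.
Mass melted = 8953.6/334000 ≈ 0.02681 kg.

m_melted ≈ 0.0268 kg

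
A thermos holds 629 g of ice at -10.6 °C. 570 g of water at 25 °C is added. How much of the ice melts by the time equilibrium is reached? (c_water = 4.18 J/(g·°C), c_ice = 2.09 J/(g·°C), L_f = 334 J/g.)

m_melted ≈ 137 g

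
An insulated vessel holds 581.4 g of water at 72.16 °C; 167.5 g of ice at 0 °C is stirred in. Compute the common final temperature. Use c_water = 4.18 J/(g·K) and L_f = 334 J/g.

T_f ≈ 38.1 °C

Heat gained plus heat lost sum to zero:
latent heat to melt: 167.5·334 = 55945
  meltwater 0→T: 167.5·4.18·T = 700.15 T
  water cools: 581.4·4.18·(T − 72.16) = 2430.3(T − 72.16)
3130.4 T = 175367 − 55945 = 119422
T ≈ 38.15 °C. Since T > 0 °C, the all-ice-melts assumption holds.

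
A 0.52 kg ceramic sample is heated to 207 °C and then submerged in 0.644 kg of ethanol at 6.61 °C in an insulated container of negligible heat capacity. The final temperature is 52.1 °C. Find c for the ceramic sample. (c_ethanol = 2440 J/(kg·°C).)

c ≈ 887 J/(kg·°C)

Net heat exchanged in the isolated system is zero:
0.52×c×(52.1 − 207) + 0.644×2440×(52.1 − 6.61) = 0
-80.55 c = -71481
c = -71481/-80.55 ≈ 887.4 J/(kg·°C)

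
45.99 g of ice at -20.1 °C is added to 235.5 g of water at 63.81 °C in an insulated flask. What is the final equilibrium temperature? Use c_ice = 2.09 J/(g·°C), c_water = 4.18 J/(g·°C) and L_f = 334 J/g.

T_f ≈ 38.7 °C

Taking heat into each body as positive, Σ m c ΔT = 0:
ice -20.1→0 °C: 45.99·2.09·20.1 = 1932; latent heat to melt: 45.99·334 = 15361; warm the meltwater: 192.24 T; water cools: 235.5·4.18·(T − 63.81) = 984.39(T − 63.81)
1176.6 T = 62814 − 17293 = 45521
T ≈ 38.69 °C (positive, so assuming full melt was valid).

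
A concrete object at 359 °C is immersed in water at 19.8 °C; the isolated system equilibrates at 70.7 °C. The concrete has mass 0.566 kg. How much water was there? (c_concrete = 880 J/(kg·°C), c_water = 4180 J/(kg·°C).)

m ≈ 0.675 kg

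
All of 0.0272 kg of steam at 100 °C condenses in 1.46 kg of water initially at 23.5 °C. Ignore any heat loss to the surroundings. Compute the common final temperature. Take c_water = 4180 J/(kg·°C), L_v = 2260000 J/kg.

Taking heat into each body as positive, Σ m c ΔT = 0:
latent heat released on condensation: 0.0272·2260000 = 61472; condensed water 100 °C→T: 113.7(T − 100); water warms: 1.46·4180·(T − 23.5) = 6102.8(T − 23.5)
6216.5 T = 61472 + 11370 + 143416 = 216257
T ≈ 34.79 °C, under the boiling point, so the assumption holds.

T_f ≈ 34.8 °C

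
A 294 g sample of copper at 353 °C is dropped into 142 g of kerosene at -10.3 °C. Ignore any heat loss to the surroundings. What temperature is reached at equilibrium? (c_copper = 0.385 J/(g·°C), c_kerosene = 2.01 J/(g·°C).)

Heat gained plus heat lost sum to zero:
294*0.385*(T − 353) + 142*2.01*(T − (-10.3)) = 0
398.61 T = 37016
T = 37016 / 398.61 = 92.9 °C

T_f ≈ 92.9 °C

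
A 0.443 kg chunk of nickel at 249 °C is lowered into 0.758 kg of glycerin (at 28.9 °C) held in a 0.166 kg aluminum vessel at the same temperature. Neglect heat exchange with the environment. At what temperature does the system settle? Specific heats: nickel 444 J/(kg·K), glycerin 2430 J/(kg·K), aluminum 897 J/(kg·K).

Setting the total heat transfer to zero:
0.443*444*(T − 249) + 0.758*2430*(T − 28.9) + 0.166*897*(T − 28.9) = 0
196.69(T − 249) + 1841.9(T − 28.9) + 148.9(T − 28.9) = 0
2187.5 T = 106512
T = 106512 / 2187.5 = 48.7 °C

T_f ≈ 48.7 °C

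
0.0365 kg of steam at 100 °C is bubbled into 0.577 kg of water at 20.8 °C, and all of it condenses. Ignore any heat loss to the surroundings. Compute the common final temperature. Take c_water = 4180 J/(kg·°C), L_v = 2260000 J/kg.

Net heat exchanged in the isolated system is zero:
steam→water at 100 °C releases m L_v = 0.0365×2260000 = 82490; condensed water 100 °C→T: 152.57(T − 100); original water: 2411.9(T − 20.8)
2564.4 T = 82490 + 15257 + 50167 = 147914
T ≈ 57.68 °C (< 100 °C, so full condensation is consistent).

T_f ≈ 57.7 °C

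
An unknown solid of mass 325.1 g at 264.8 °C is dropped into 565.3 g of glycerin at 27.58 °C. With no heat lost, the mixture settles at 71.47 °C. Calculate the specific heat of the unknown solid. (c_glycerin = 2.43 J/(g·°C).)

c ≈ 0.959 J/(g·°C)

Heat lost by the unknown solid = heat gained by the glycerin:
325.1·c·(264.8 − 71.47) = 565.3·2.43·(71.47 − 27.58)
62852 c = 60291  ⇒  c ≈ 0.9593 J/(g·°C)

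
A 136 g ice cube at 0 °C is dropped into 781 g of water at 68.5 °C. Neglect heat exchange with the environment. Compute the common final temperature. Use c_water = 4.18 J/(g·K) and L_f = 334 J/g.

T_f ≈ 46.5 °C

Sum of m c ΔT and latent-heat terms is zero:
melt ice: 136×334 = 45424
  meltwater 0→T: 136×4.18×T = 568.48 T
  water: 3264.6(T − 68.5)
3833.1 T = 223624 − 45424 = 178200
T ≈ 46.49 °C. Since T > 0 °C, the all-ice-melts assumption holds.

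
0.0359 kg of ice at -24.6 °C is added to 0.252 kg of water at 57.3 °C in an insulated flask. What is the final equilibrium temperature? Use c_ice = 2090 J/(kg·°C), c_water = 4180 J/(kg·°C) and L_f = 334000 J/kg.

T_f ≈ 38.7 °C

Setting the total heat transfer to zero:
warm ice to 0 °C: 0.0359·2090·(0 − (-24.6)) = 1845.8; fusion: m_ice L_f = 0.0359·334000 = 11991; warm the meltwater: 150.06 T; water: 1053.4(T − 57.3)
1203.4 T = 60358 − 13836 = 46521
T ≈ 38.66 °C — above 0 °C, consistent with complete melting.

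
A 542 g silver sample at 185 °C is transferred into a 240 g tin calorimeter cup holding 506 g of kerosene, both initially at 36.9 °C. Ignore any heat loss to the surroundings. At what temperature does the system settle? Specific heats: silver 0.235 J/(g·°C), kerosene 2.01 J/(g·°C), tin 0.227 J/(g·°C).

Taking heat into each body as positive, Σ m c ΔT = 0:
542×0.235×(T − 185) + 506×2.01×(T − 36.9) + 240×0.227×(T − 36.9) = 0
127.37(T − 185) + 1017.1(T − 36.9) + 54.48(T − 36.9) = 0
(127.37 + 1017.1 + 54.48) T = 127.37×185 + 1017.1×36.9 + 54.48×36.9
T ≈ 52.63 °C

T_f ≈ 52.6 °C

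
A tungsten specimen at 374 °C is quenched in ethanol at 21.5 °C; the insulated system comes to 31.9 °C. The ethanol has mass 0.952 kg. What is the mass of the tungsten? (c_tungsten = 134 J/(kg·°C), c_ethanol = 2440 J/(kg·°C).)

Net heat exchanged in the isolated system is zero:
m·134·(31.9 − 374) + 0.952·2440·(31.9 − 21.5) = 0
-45841 m = -24158
m = -24158/-45841 ≈ 0.527 kg

m ≈ 0.527 kg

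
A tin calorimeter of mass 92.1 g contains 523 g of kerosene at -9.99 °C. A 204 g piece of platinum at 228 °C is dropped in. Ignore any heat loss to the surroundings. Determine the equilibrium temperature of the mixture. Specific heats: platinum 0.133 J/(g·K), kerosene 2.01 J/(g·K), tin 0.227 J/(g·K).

T_f = Σ m_i c_i T_i / Σ m_i c_i:
T_f = (27.13·228 + 1051.2·(-9.99) + 20.91·(-9.99)) / (27.13 + 1051.2 + 20.91)
    = -4524.5 / 1099.3 ≈ -4.12 °C

T_f ≈ -4.1 °C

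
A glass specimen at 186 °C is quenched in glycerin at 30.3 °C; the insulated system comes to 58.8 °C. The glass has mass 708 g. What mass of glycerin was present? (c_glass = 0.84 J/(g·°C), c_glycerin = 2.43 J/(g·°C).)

m ≈ 1090 g

Taking heat into each body as positive, Σ m c ΔT = 0:
708·0.84·(58.8 − 186) + m·2.43·(58.8 − 30.3) = 0
69.25 m = 75648
m = 75648/69.25 ≈ 1092 g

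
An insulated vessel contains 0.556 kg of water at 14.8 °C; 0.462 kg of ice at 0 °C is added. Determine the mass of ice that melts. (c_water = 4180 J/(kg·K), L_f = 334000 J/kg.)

Cooling the water to 0 °C releases 0.556×4180×14.8 = 34396 J.
To melt every bit of ice: 0.462×334000 = 154308 J.
Since 34396 < 154308 J, not all the ice melts; equilibrium is at 0 °C.
m_melt = 34396 / L_f = 0.103 kg.

m_melted ≈ 0.103 kg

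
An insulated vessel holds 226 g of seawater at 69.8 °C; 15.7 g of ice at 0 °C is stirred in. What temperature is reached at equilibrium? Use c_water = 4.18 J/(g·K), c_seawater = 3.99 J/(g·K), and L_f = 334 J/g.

Setting the total heat transfer to zero:
melt ice: 15.7·334 = 5243.8; meltwater 0→T: 15.7·4.18·T = 65.63 T; seawater cools: 226·3.99·(T − 69.8) = 901.74(T − 69.8)
967.37 T = 62941 − 5243.8 = 57698
T ≈ 59.64 °C (positive, so assuming full melt was valid).

T_f ≈ 59.6 °C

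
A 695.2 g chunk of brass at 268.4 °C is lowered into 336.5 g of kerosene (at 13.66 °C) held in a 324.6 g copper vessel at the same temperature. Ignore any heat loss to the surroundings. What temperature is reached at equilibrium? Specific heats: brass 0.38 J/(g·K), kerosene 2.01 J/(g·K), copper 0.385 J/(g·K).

Setting the total heat transfer to zero:
695.2*0.38*(T − 268.4) + 336.5*2.01*(T − 13.66) + 324.6*0.385*(T − 13.66) = 0
1065.5 T = 81851
T = 81851/1065.5 ≈ 76.82 °C

T_f ≈ 76.8 °C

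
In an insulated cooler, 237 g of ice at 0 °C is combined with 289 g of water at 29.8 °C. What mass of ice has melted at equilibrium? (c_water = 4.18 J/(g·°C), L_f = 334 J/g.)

m_melted ≈ 108 g

Cooling the water to 0 °C releases 289×4.18×29.8 = 35999 J.
To melt every bit of ice: 237×334 = 79158 J.
35999 J < 79158 J, so only part of the ice melts and the system sits at 0 °C.
m_melt = 35999 / L_f = 107.8 g.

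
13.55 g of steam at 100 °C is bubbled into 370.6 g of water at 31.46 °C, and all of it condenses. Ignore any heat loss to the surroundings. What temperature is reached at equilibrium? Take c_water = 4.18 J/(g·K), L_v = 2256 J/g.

T_f ≈ 52.9 °C

Net heat exchanged in the isolated system is zero:
steam→water at 100 °C releases m L_v = 13.55×2256 = 30569
  condensate cools 100→T: 13.55×4.18×(T − 100) = 56.64(T − 100)
  original water: 1549.1(T − 31.46)
1605.7 T = 30569 + 5663.9 + 48735 = 84968
T ≈ 52.91 °C, under the boiling point, so the assumption holds.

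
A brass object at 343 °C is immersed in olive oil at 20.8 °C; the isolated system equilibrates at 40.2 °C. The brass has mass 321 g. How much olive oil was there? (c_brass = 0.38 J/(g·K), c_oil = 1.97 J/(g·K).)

Heat lost by the brass = heat gained by the oil:
321·0.38·(343 − 40.2) = m·1.97·(40.2 − 20.8)
38.22 m = 36936  ⇒  m ≈ 966.4 g

m ≈ 966 g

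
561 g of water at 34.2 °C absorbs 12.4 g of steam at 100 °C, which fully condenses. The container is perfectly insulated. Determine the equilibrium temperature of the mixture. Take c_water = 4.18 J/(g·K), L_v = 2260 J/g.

T_f ≈ 47.3 °C

Heat gained plus heat lost sum to zero:
condense steam: −12.4·2260 = −28024; condensate cools 100→T: 12.4·4.18·(T − 100) = 51.83(T − 100); water warms: 561·4.18·(T − 34.2) = 2345(T − 34.2)
2396.8 T = 28024 + 5183.2 + 80198 = 113406
T ≈ 47.32 °C (< 100 °C, so full condensation is consistent).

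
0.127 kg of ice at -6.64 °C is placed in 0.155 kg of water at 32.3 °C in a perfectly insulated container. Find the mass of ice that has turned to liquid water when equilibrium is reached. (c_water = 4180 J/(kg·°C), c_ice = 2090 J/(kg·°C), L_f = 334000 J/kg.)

m_melted ≈ 0.0574 kg

Heat available from the water dropping to 0 °C: 0.155×4180×32.3 = 20927 J.
Of that, 0.127×2090×6.64 = 1762.5 J goes to bring the ice to 0 °C, leaving 19165 J.
Fully melting the ice requires m_ice L_f = 0.127×334000 = 42418 J.
Since 19165 < 42418 J, not all the ice melts; equilibrium is at 0 °C.
m_melt = 19165 / L_f = 0.05738 kg.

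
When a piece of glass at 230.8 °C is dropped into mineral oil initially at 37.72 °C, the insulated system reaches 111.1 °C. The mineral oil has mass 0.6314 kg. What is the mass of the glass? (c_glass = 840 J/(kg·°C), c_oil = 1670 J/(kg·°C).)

m ≈ 0.77 kg

Energy conservation, ΣQ = 0:
m×840×(111.1 − 230.8) + 0.6314×1670×(111.1 − 37.72) = 0
-100548 m = -77375
m = -77375/-100548 ≈ 0.7695 kg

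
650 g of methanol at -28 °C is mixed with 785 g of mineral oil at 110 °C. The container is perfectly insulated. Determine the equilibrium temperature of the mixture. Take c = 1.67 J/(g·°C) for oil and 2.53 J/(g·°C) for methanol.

Let T be the final temperature. ΣQ_i = 0:
785×1.67×(T − 110) + 650×2.53×(T − (-28)) = 0
1311(T − 110) + 1644.5(T − (-28)) = 0
2955.4 T = 98158
T ≈ 33.21 °C

T_f ≈ 33.2 °C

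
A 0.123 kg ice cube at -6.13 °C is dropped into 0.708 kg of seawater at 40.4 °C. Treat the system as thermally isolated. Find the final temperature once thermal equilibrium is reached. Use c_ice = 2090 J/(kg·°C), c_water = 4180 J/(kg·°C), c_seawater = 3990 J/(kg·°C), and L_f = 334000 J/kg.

T_f ≈ 21.4 °C

Net heat exchanged in the isolated system is zero:
ice -6.13→0 °C: 0.123×2090×6.13 = 1575.8; latent heat to melt: 0.123×334000 = 41082; warm the meltwater: 514.14 T; seawater cools: 0.708×3990×(T − 40.4) = 2824.9(T − 40.4)
3339.1 T = 114127 − 42658 = 71469
T ≈ 21.40 °C (positive, so assuming full melt was valid).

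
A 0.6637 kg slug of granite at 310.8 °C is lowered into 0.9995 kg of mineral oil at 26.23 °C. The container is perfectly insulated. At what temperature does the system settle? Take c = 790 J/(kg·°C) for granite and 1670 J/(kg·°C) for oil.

Heat lost by the granite equals heat gained by the oil:
0.6637*790*(310.8 − T) = 0.9995*1670*(T − 26.23)
524.32(310.8 − T) = 1669.2(T − 26.23)
2193.5 T = 206742  ⇒  T ≈ 94.25 °C

T_f ≈ 94.3 °C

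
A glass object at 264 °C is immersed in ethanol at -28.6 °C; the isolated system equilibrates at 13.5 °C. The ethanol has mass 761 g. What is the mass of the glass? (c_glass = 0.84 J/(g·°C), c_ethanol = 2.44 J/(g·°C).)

m ≈ 372 g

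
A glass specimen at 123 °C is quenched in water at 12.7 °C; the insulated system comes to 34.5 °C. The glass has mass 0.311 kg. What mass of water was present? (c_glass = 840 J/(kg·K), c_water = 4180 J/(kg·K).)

Conservation of energy gives ΣQ = 0:
0.311·840·(34.5 − 123) + m·4180·(34.5 − 12.7) = 0
91124 m = 23120
m = 23120/91124 ≈ 0.2537 kg

m ≈ 0.254 kg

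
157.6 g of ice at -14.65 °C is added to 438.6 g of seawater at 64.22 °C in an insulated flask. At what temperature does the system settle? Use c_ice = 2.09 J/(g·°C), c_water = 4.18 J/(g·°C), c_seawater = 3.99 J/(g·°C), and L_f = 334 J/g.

Setting the total heat transfer to zero:
warm ice to 0 °C: 157.6·2.09·(0 − (-14.65)) = 4825.5; fusion: m_ice L_f = 157.6·334 = 52638; meltwater 0→T: 157.6·4.18·T = 658.77 T; seawater cools: 438.6·3.99·(T − 64.22) = 1750(T − 64.22)
2408.8 T = 112386 − 57464 = 54922
T ≈ 22.80 °C (positive, so assuming full melt was valid).

T_f ≈ 22.8 °C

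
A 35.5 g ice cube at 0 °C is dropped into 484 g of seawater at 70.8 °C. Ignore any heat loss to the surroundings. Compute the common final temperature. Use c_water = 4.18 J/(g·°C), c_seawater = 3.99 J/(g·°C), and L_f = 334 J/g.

T_f ≈ 60.0 °C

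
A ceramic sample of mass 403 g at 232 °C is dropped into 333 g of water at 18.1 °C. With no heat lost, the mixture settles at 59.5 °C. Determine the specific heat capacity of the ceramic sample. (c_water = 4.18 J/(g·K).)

c ≈ 0.829 J/(g·K)

Heat lost by the ceramic sample = heat gained by the water:
403·c·(232 − 59.5) = 333·4.18·(59.5 − 18.1)
69518 c = 57626  ⇒  c ≈ 0.8289 J/(g·K)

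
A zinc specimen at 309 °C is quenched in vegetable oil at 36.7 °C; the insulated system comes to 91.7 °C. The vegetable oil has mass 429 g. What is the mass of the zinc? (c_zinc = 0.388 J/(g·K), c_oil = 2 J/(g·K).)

m ≈ 560 g

Energy conservation, ΣQ = 0:
m×0.388×(91.7 − 309) + 429×2×(91.7 − 36.7) = 0
-84.31 m = -47190
m = -47190/-84.31 ≈ 559.7 g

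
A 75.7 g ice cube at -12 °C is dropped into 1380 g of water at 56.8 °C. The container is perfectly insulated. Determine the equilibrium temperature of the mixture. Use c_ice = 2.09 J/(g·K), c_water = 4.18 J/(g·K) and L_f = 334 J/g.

T_f ≈ 49.4 °C

Heat gained plus heat lost sum to zero:
warm ice to 0 °C: 75.7·2.09·(0 − (-12)) = 1898.6; latent heat to melt: 75.7·334 = 25284; meltwater 0→T: 75.7·4.18·T = 316.43 T; water: 5768.4(T − 56.8)
6084.8 T = 327645 − 27182 = 300463
T ≈ 49.38 °C — above 0 °C, consistent with complete melting.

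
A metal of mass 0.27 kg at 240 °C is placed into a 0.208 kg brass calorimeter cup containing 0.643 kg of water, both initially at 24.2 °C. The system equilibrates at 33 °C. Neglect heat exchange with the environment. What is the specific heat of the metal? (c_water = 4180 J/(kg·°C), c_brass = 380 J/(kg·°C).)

c ≈ 436 J/(kg·°C)

Heat gained plus heat lost sum to zero:
0.27×c×(33 − 240) + 0.643×4180×(33 − 24.2) + 0.208×380×(33 − 24.2) = 0
-55.89 c = -24348
c = -24348/-55.89 ≈ 435.6 J/(kg·°C)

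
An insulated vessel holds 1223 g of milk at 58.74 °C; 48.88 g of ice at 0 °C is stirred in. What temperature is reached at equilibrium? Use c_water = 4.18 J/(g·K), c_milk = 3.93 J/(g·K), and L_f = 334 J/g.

T_f ≈ 53.1 °C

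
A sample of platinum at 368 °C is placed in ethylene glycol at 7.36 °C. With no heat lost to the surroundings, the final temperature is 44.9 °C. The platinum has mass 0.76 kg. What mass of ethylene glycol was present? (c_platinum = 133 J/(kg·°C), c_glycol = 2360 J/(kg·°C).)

m ≈ 0.369 kg

Heat lost by the platinum = heat gained by the glycol:
0.76×133×(368 − 44.9) = m×2360×(44.9 − 7.36)
88594 m = 32659  ⇒  m ≈ 0.3686 kg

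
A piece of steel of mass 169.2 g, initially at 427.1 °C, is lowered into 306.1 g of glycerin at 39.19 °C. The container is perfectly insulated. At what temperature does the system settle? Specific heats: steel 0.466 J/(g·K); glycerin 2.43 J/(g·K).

T_f ≈ 76.4 °C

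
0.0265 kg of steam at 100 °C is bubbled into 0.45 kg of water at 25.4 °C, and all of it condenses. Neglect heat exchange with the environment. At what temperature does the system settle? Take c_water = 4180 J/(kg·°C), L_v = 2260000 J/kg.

T_f ≈ 59.6 °C

Conservation of energy gives ΣQ = 0:
condense steam: −0.0265·2260000 = −59890; condensed water 100 °C→T: 110.77(T − 100); original water: 1881(T − 25.4)
1991.8 T = 59890 + 11077 + 47777 = 118744
T ≈ 59.62 °C — below 100 °C, confirming all the steam condensed.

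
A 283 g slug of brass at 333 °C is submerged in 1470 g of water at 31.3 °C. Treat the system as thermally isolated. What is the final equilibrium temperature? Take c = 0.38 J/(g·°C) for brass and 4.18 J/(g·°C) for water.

Taking heat into each body as positive, Σ m c ΔT = 0:
283·0.38·(T − 333) + 1470·4.18·(T − 31.3) = 0
107.54(T − 333) + 6144.6(T − 31.3) = 0
6252.1 T = 228137
T ≈ 36.49 °C

T_f ≈ 36.5 °C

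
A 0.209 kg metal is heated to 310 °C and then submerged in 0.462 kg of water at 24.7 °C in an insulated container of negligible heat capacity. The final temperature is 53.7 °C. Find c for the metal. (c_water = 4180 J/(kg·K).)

c ≈ 1050 J/(kg·K)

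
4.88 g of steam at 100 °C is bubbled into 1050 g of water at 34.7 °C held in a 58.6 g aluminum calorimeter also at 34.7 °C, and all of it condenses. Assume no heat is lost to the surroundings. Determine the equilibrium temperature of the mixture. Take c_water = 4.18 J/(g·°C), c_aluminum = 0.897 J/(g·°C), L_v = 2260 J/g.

T_f ≈ 37.5 °C

Energy balance with sensible and latent terms:
steam→water at 100 °C releases m L_v = 4.88×2260 = 11029
  condensate cools 100→T: 4.88×4.18×(T − 100) = 20.4(T − 100)
  original water: 4389(T − 34.7)
  aluminum cup: 58.6×0.897×(T − 34.7) = 52.56(T − 34.7)
4462 T = 11029 + 2039.8 + 154122 = 167191
T ≈ 37.47 °C (< 100 °C, so full condensation is consistent).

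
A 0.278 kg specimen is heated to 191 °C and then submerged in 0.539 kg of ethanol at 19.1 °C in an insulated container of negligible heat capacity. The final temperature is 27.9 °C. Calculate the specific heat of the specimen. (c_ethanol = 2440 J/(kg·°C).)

Heat gained plus heat lost sum to zero:
0.278·c·(27.9 − 191) + 0.539·2440·(27.9 − 19.1) = 0
-45.34 c = -11573
c = -11573/-45.34 ≈ 255.2 J/(kg·°C)

c ≈ 255 J/(kg·°C)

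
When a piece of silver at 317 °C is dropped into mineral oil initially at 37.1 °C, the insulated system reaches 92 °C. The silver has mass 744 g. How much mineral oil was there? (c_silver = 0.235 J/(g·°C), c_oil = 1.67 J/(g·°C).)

m ≈ 429 g

Conservation of energy gives ΣQ = 0:
744·0.235·(92 − 317) + m·1.67·(92 − 37.1) = 0
91.68 m = 39339
m = 39339/91.68 ≈ 429.1 g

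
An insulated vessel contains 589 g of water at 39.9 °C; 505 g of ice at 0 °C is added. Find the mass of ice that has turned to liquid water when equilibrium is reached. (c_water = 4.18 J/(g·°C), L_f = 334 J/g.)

m_melted ≈ 294 g

Water can give up m c ΔT = 589×4.18×39.9 = 98235 J before reaching 0 °C.
Fully melting the ice requires m_ice L_f = 505×334 = 168670 J.
Since 98235 < 168670 J, not all the ice melts; equilibrium is at 0 °C.
Mass melted = 98235/334 ≈ 294.1 g.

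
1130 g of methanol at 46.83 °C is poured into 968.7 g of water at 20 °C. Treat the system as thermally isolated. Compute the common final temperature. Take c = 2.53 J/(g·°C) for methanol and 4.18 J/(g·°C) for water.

T_f ≈ 31.1 °C

Net heat exchanged in the isolated system is zero:
1130*2.53*(T − 46.83) + 968.7*4.18*(T − 20) = 0
6908.1 T = 214866
T ≈ 31.10 °C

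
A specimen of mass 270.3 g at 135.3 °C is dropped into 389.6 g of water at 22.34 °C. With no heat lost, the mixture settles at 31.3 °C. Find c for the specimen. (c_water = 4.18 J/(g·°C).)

m_s c (T_s − T_f) = m_water c_water (T_f − T_0):
270.3×c×(135.3 − 31.3) = 389.6×4.18×(31.3 − 22.34)
28111 c = 14592  ⇒  c ≈ 0.5191 J/(g·°C)

c ≈ 0.519 J/(g·°C)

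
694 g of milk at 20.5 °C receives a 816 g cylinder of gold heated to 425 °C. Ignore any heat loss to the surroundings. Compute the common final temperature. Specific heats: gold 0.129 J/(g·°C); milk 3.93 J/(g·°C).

T_f ≈ 35.5 °C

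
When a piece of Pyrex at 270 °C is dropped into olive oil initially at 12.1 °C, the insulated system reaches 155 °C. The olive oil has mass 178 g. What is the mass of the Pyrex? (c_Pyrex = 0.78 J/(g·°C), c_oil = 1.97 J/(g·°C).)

m ≈ 559 g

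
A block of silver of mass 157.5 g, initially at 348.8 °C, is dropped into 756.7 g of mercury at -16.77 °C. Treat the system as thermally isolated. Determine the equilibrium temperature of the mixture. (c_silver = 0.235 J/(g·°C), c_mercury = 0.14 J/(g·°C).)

T_f ≈ 77.9 °C

Conservation of energy gives ΣQ = 0:
157.5·0.235·(T − 348.8) + 756.7·0.14·(T − (-16.77)) = 0
37.01(T − 348.8) + 105.94(T − (-16.77)) = 0
(37.01 + 105.94) T = 37.01·348.8 + 105.94·(-16.77)
T ≈ 77.88 °C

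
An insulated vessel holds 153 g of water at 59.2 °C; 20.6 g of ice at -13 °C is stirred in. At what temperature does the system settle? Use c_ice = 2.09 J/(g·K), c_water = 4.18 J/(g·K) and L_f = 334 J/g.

Sum of m c ΔT and latent-heat terms is zero:
warm ice to 0 °C: 20.6·2.09·(0 − (-13)) = 559.7; fusion: m_ice L_f = 20.6·334 = 6880.4; warm the meltwater: 86.11 T; water: 639.54(T − 59.2)
725.65 T = 37861 − 7440.1 = 30421
T ≈ 41.92 °C — above 0 °C, consistent with complete melting.

T_f ≈ 41.9 °C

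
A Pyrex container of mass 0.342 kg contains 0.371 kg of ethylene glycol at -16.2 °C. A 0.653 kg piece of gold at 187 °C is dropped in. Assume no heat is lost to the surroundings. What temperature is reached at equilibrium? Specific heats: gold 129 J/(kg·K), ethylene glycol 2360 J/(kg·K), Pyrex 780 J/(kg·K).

T_f ≈ -2.2 °C

Let T be the final temperature. ΣQ_i = 0:
0.653×129×(T − 187) + 0.371×2360×(T − (-16.2)) + 0.342×780×(T − (-16.2)) = 0
84.24(T − 187) + 875.56(T − (-16.2)) + 266.76(T − (-16.2)) = 0
(84.24 + 875.56 + 266.76) T = 84.24×187 + 875.56×(-16.2) + 266.76×(-16.2)
T = -2753.3/1226.6 ≈ -2.24 °C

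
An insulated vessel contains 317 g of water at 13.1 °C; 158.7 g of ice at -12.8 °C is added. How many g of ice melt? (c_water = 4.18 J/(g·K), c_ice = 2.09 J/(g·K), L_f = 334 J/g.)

Cooling the water to 0 °C releases 317·4.18·13.1 = 17358 J.
Warming the ice to 0 °C takes 158.7·2.09·12.8 = 4245.5 J, leaving 13113 J for melting.
Melting all 158.7 g of ice would need 158.7·334 = 53006 J.
That's not enough to melt it all — equilibrium is at 0 °C with ice remaining.
m_melted·334 = 13113  ⇒  m_melted ≈ 39.26 g.

m_melted ≈ 39.3 g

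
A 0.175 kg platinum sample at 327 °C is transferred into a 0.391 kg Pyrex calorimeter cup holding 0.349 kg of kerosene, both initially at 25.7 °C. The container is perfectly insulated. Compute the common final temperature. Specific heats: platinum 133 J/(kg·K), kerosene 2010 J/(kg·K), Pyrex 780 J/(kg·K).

Taking heat into each body as positive, Σ m c ΔT = 0:
0.175×133×(T − 327) + 0.349×2010×(T − 25.7) + 0.391×780×(T − 25.7) = 0
23.27(T − 327) + 701.49(T − 25.7) + 304.98(T − 25.7) = 0
1029.7 T = 33477
T = 33477/1029.7 ≈ 32.51 °C

T_f ≈ 32.5 °C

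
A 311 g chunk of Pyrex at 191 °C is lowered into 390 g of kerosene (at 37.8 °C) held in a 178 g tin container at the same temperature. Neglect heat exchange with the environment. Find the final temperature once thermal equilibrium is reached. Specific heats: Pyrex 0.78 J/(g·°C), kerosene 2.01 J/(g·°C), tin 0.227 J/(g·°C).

T_f ≈ 72.6 °C

Taking heat into each body as positive, Σ m c ΔT = 0:
311×0.78×(T − 191) + 390×2.01×(T − 37.8) + 178×0.227×(T − 37.8) = 0
(242.58 + 783.9 + 40.41) T = 242.58×191 + 783.9×37.8 + 40.41×37.8
T = 77492/1066.9 ≈ 72.63 °C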